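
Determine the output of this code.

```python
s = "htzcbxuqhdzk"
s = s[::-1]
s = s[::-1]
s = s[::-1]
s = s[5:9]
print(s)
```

reverse → 'kzdhquxbczth'
reverse → 'htzcbxuqhdzk'
reverse → 'kzdhquxbczth'
slice [5:9] → 'uxbc'

uxbc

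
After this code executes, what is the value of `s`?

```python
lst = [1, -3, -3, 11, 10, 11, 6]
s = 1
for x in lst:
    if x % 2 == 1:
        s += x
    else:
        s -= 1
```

16

x=1: odd, s = 1+1 = 2
x=-3: odd, s = 2+(-3) = -1
x=-3: odd, s = (-1)+(-3) = -4
x=11: odd, s = (-4)+11 = 7
x=10: not odd, s = 7-1 = 6
x=11: odd, s = 6+11 = 17
x=6: not odd, s = 17-1 = 16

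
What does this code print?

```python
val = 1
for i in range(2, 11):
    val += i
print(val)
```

i=2: val = 1+2 = 3
i=3: val = 3+3 = 6
i=4: val = 6+4 = 10
i=5: val = 10+5 = 15
i=6: val = 15+6 = 21
i=7: val = 21+7 = 28
i=8: val = 28+8 = 36
i=9: val = 36+9 = 45
i=10: val = 45+10 = 55

55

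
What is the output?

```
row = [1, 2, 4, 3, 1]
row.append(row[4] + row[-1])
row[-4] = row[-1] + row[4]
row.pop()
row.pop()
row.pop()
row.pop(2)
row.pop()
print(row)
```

[1]

append row[4]+row[-1] = 1+1 = 2 → [1, 2, 4, 3, 1, 2]
row[-4] = row[-1]+row[4] = 2+1 = 3 → [1, 2, 3, 3, 1, 2]
pop() removes 2 → [1, 2, 3, 3, 1]
pop() removes 1 → [1, 2, 3, 3]
pop() removes 3 → [1, 2, 3]
pop(2) removes 3 → [1, 2]
pop() removes 2 → [1]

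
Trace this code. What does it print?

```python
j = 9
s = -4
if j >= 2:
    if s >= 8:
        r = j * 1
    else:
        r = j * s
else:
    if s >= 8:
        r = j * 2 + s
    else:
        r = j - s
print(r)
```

-36

j=9, s=-4
j >= 2 is True; s >= 8 is False
→ r = j * s = -36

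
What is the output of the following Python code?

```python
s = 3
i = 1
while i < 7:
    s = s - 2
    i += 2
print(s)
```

-3

i=1: s = 3-2 = 1
i=3: s = 1-2 = -1
i=5: s = (-1)-2 = -3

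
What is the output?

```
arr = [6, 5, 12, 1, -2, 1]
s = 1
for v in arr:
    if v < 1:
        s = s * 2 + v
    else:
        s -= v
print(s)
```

v=6: not <1, s = 1-6 = -5
v=5: not <1, s = (-5)-5 = -10
v=12: not <1, s = (-10)-12 = -22
v=1: not <1, s = (-22)-1 = -23
v=-2: <1, s = (-23)*2+(-2) = -48
v=1: not <1, s = (-48)-1 = -49

-49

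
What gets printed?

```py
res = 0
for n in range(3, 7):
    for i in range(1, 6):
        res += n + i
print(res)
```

150

n=3,i=1: res = 0+4 = 4
n=3,i=2: res = 4+5 = 9
n=3,i=3: res = 9+6 = 15
n=3,i=4: res = 15+7 = 22
n=3,i=5: res = 22+8 = 30
n=4,i=1: res = 30+5 = 35
n=4,i=2: res = 35+6 = 41
n=4,i=3: res = 41+7 = 48
n=4,i=4: res = 48+8 = 56
n=4,i=5: res = 56+9 = 65
n=5,i=1: res = 65+6 = 71
n=5,i=2: res = 71+7 = 78
n=5,i=3: res = 78+8 = 86
n=5,i=4: res = 86+9 = 95
n=5,i=5: res = 95+10 = 105
n=6,i=1: res = 105+7 = 112
n=6,i=2: res = 112+8 = 120
n=6,i=3: res = 120+9 = 129
n=6,i=4: res = 129+10 = 139
n=6,i=5: res = 139+11 = 150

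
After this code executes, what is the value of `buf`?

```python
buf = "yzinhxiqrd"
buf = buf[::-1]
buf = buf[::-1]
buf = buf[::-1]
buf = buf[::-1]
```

'yzinhxiqrd'

reverse → 'drqixhnizy'
reverse → 'yzinhxiqrd'
reverse → 'drqixhnizy'
reverse → 'yzinhxiqrd'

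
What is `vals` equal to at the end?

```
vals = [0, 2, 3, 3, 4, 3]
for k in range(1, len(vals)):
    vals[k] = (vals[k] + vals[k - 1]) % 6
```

k=1: vals[1] = (2+0)%6 = 2 → [0, 2, 3, 3, 4, 3]
k=2: vals[2] = (3+2)%6 = 5 → [0, 2, 5, 3, 4, 3]
k=3: vals[3] = (3+5)%6 = 2 → [0, 2, 5, 2, 4, 3]
k=4: vals[4] = (4+2)%6 = 0 → [0, 2, 5, 2, 0, 3]
k=5: vals[5] = (3+0)%6 = 3 → [0, 2, 5, 2, 0, 3]

[0, 2, 5, 2, 0, 3]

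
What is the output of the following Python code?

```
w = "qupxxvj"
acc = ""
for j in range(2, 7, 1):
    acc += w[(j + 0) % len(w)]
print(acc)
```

j=2: add w[2]='p' → 'p'
j=3: add w[3]='x' → 'px'
j=4: add w[4]='x' → 'pxx'
j=5: add w[5]='v' → 'pxxv'
j=6: add w[6]='j' → 'pxxvj'

pxxvj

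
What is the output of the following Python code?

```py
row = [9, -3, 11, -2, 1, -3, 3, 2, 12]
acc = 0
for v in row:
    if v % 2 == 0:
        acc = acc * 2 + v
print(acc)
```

8

v=9: not even
v=-3: not even
v=11: not even
v=-2: even, acc = 0*2+(-2) = -2
v=1: not even
v=-3: not even
v=3: not even
v=2: even, acc = (-2)*2+2 = -2
v=12: even, acc = (-2)*2+12 = 8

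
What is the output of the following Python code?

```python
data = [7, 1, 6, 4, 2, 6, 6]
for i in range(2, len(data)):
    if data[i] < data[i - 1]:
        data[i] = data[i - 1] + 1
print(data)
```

[7, 1, 6, 7, 8, 9, 10]

i=2: 6>=1, unchanged → [7, 1, 6, 4, 2, 6, 6]
i=3: 4<6, data[3] = 6+1 = 7 → [7, 1, 6, 7, 2, 6, 6]
i=4: 2<7, data[4] = 7+1 = 8 → [7, 1, 6, 7, 8, 6, 6]
i=5: 6<8, data[5] = 8+1 = 9 → [7, 1, 6, 7, 8, 9, 6]
i=6: 6<9, data[6] = 9+1 = 10 → [7, 1, 6, 7, 8, 9, 10]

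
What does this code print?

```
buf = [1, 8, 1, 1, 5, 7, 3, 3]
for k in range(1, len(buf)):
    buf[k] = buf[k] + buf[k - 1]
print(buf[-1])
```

k=1: buf[1] = 8+1 = 9 → [1, 9, 1, 1, 5, 7, 3, 3]
k=2: buf[2] = 1+9 = 10 → [1, 9, 10, 1, 5, 7, 3, 3]
k=3: buf[3] = 1+10 = 11 → [1, 9, 10, 11, 5, 7, 3, 3]
k=4: buf[4] = 5+11 = 16 → [1, 9, 10, 11, 16, 7, 3, 3]
k=5: buf[5] = 7+16 = 23 → [1, 9, 10, 11, 16, 23, 3, 3]
k=6: buf[6] = 3+23 = 26 → [1, 9, 10, 11, 16, 23, 26, 3]
k=7: buf[7] = 3+26 = 29 → [1, 9, 10, 11, 16, 23, 26, 29]

29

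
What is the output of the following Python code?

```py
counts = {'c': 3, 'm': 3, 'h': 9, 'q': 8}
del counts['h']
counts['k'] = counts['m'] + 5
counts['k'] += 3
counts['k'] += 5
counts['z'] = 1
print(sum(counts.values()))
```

31

del 'h' → {'c': 3, 'm': 3, 'q': 8}
counts['k'] = counts['m']+5 = 8 → {'c': 3, 'm': 3, 'q': 8, 'k': 8}
counts['k'] = 8+3 = 11 → {'c': 3, 'm': 3, 'q': 8, 'k': 11}
counts['k'] = 11+5 = 16 → {'c': 3, 'm': 3, 'q': 8, 'k': 16}
counts['z'] = 1 → {'c': 3, 'm': 3, 'q': 8, 'k': 16, 'z': 1}
sum of values = 31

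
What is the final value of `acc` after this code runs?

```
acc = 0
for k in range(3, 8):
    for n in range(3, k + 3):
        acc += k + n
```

265

k=3,n=3: acc = 0+6 = 6
k=3,n=4: acc = 6+7 = 13
k=3,n=5: acc = 13+8 = 21
k=4,n=3: acc = 21+7 = 28
k=4,n=4: acc = 28+8 = 36
k=4,n=5: acc = 36+9 = 45
k=4,n=6: acc = 45+10 = 55
k=5,n=3: acc = 55+8 = 63
k=5,n=4: acc = 63+9 = 72
k=5,n=5: acc = 72+10 = 82
k=5,n=6: acc = 82+11 = 93
k=5,n=7: acc = 93+12 = 105
k=6,n=3: acc = 105+9 = 114
k=6,n=4: acc = 114+10 = 124
k=6,n=5: acc = 124+11 = 135
k=6,n=6: acc = 135+12 = 147
k=6,n=7: acc = 147+13 = 160
k=6,n=8: acc = 160+14 = 174
k=7,n=3: acc = 174+10 = 184
k=7,n=4: acc = 184+11 = 195
k=7,n=5: acc = 195+12 = 207
k=7,n=6: acc = 207+13 = 220
k=7,n=7: acc = 220+14 = 234
k=7,n=8: acc = 234+15 = 249
k=7,n=9: acc = 249+16 = 265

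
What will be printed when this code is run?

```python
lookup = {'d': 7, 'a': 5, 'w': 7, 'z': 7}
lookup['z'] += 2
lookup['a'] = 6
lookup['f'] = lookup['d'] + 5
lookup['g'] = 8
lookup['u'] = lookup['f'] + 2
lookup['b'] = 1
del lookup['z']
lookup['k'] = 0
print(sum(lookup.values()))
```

55

lookup['z'] = 7+2 = 9 → {'d': 7, 'a': 5, 'w': 7, 'z': 9}
lookup['a'] = 6 → {'d': 7, 'a': 6, 'w': 7, 'z': 9}
lookup['f'] = lookup['d']+5 = 12 → {'d': 7, 'a': 6, 'w': 7, 'z': 9, 'f': 12}
lookup['g'] = 8 → {'d': 7, 'a': 6, 'w': 7, 'z': 9, 'f': 12, 'g': 8}
lookup['u'] = lookup['f']+2 = 14 → {'d': 7, 'a': 6, 'w': 7, 'z': 9, 'f': 12, 'g': 8, 'u': 14}
lookup['b'] = 1 → {'d': 7, 'a': 6, 'w': 7, 'z': 9, 'f': 12, 'g': 8, 'u': 14, 'b': 1}
del 'z' → {'d': 7, 'a': 6, 'w': 7, 'f': 12, 'g': 8, 'u': 14, 'b': 1}
lookup['k'] = 0 → {'d': 7, 'a': 6, 'w': 7, 'f': 12, 'g': 8, 'u': 14, 'b': 1, 'k': 0}
sum of values = 55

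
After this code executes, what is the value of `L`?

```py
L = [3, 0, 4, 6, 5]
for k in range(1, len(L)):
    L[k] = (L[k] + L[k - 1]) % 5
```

k=1: L[1] = (0+3)%5 = 3 → [3, 3, 4, 6, 5]
k=2: L[2] = (4+3)%5 = 2 → [3, 3, 2, 6, 5]
k=3: L[3] = (6+2)%5 = 3 → [3, 3, 2, 3, 5]
k=4: L[4] = (5+3)%5 = 3 → [3, 3, 2, 3, 3]

[3, 3, 2, 3, 3]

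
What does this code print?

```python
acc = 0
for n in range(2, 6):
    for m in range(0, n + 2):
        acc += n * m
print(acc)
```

207

n=2,m=0: acc = 0+0 = 0
n=2,m=1: acc = 0+2 = 2
n=2,m=2: acc = 2+4 = 6
n=2,m=3: acc = 6+6 = 12
n=3,m=0: acc = 12+0 = 12
n=3,m=1: acc = 12+3 = 15
n=3,m=2: acc = 15+6 = 21
n=3,m=3: acc = 21+9 = 30
n=3,m=4: acc = 30+12 = 42
n=4,m=0: acc = 42+0 = 42
n=4,m=1: acc = 42+4 = 46
n=4,m=2: acc = 46+8 = 54
n=4,m=3: acc = 54+12 = 66
n=4,m=4: acc = 66+16 = 82
n=4,m=5: acc = 82+20 = 102
n=5,m=0: acc = 102+0 = 102
n=5,m=1: acc = 102+5 = 107
n=5,m=2: acc = 107+10 = 117
n=5,m=3: acc = 117+15 = 132
n=5,m=4: acc = 132+20 = 152
n=5,m=5: acc = 152+25 = 177
n=5,m=6: acc = 177+30 = 207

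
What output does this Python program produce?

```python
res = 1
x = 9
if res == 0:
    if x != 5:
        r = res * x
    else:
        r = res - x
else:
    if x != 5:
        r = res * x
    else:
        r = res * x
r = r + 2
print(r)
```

res=1, x=9
res == 0 is False; x != 5 is True
→ r = res * x = 9
r = 9+2 = 11

11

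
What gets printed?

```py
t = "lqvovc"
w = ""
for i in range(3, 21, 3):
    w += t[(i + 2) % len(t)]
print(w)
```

cvcvcv

i=3: add t[5]='c' → 'c'
i=6: add t[2]='v' → 'cv'
i=9: add t[5]='c' → 'cvc'
i=12: add t[2]='v' → 'cvcv'
i=15: add t[5]='c' → 'cvcvc'
i=18: add t[2]='v' → 'cvcvcv'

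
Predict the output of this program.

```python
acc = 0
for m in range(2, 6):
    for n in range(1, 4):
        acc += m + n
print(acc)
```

66

m=2,n=1: acc = 0+3 = 3
m=2,n=2: acc = 3+4 = 7
m=2,n=3: acc = 7+5 = 12
m=3,n=1: acc = 12+4 = 16
m=3,n=2: acc = 16+5 = 21
m=3,n=3: acc = 21+6 = 27
m=4,n=1: acc = 27+5 = 32
m=4,n=2: acc = 32+6 = 38
m=4,n=3: acc = 38+7 = 45
m=5,n=1: acc = 45+6 = 51
m=5,n=2: acc = 51+7 = 58
m=5,n=3: acc = 58+8 = 66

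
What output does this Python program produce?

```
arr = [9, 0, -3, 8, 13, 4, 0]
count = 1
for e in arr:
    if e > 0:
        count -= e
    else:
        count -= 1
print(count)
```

-36

e=9: >0, count = 1-9 = -8
e=0: not >0, count = (-8)-1 = -9
e=-3: not >0, count = (-9)-1 = -10
e=8: >0, count = (-10)-8 = -18
e=13: >0, count = (-18)-13 = -31
e=4: >0, count = (-31)-4 = -35
e=0: not >0, count = (-35)-1 = -36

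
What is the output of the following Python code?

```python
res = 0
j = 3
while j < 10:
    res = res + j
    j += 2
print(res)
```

24

j=3: res = 0+3 = 3
j=5: res = 3+5 = 8
j=7: res = 8+7 = 15
j=9: res = 15+9 = 24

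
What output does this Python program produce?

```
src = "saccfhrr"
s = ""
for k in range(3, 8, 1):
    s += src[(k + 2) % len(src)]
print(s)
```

hrrsa

k=3: add src[5]='h' → 'h'
k=4: add src[6]='r' → 'hr'
k=5: add src[7]='r' → 'hrr'
k=6: add src[0]='s' → 'hrrs'
k=7: add src[1]='a' → 'hrrsa'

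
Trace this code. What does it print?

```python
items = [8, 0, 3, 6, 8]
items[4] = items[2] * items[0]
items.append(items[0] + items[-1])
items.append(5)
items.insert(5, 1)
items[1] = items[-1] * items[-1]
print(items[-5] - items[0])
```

-2

items[4] = items[2]*items[0] = 3*8 = 24 → [8, 0, 3, 6, 24]
append items[0]+items[-1] = 8+24 = 32 → [8, 0, 3, 6, 24, 32]
append 5 → [8, 0, 3, 6, 24, 32, 5]
insert 1 at 5 → [8, 0, 3, 6, 24, 1, 32, 5]
items[1] = items[-1]*items[-1] = 5*5 = 25 → [8, 25, 3, 6, 24, 1, 32, 5]
items[-5]-items[0] = 6-8 = -2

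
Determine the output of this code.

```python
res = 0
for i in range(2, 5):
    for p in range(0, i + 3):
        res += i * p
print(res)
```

149

i=2,p=0: res = 0+0 = 0
i=2,p=1: res = 0+2 = 2
i=2,p=2: res = 2+4 = 6
i=2,p=3: res = 6+6 = 12
i=2,p=4: res = 12+8 = 20
i=3,p=0: res = 20+0 = 20
i=3,p=1: res = 20+3 = 23
i=3,p=2: res = 23+6 = 29
i=3,p=3: res = 29+9 = 38
i=3,p=4: res = 38+12 = 50
i=3,p=5: res = 50+15 = 65
i=4,p=0: res = 65+0 = 65
i=4,p=1: res = 65+4 = 69
i=4,p=2: res = 69+8 = 77
i=4,p=3: res = 77+12 = 89
i=4,p=4: res = 89+16 = 105
i=4,p=5: res = 105+20 = 125
i=4,p=6: res = 125+24 = 149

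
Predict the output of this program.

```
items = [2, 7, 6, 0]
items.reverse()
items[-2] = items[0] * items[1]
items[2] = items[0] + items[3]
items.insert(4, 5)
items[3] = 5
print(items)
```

[0, 6, 2, 5, 5]

reverse → [0, 6, 7, 2]
items[-2] = items[0]*items[1] = 0*6 = 0 → [0, 6, 0, 2]
items[2] = items[0]+items[3] = 0+2 = 2 → [0, 6, 2, 2]
insert 5 at 4 → [0, 6, 2, 2, 5]
items[3] = 5 → [0, 6, 2, 5, 5]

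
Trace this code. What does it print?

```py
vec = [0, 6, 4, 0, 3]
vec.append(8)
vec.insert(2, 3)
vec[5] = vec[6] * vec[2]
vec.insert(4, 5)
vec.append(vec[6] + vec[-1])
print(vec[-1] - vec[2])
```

append 8 → [0, 6, 4, 0, 3, 8]
insert 3 at 2 → [0, 6, 3, 4, 0, 3, 8]
vec[5] = vec[6]*vec[2] = 8*3 = 24 → [0, 6, 3, 4, 0, 24, 8]
insert 5 at 4 → [0, 6, 3, 4, 5, 0, 24, 8]
append vec[6]+vec[-1] = 24+8 = 32 → [0, 6, 3, 4, 5, 0, 24, 8, 32]
vec[-1]-vec[2] = 32-3 = 29

29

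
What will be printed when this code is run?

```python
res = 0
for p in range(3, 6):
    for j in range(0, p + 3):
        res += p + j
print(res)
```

p=3,j=0: res = 0+3 = 3
p=3,j=1: res = 3+4 = 7
p=3,j=2: res = 7+5 = 12
p=3,j=3: res = 12+6 = 18
p=3,j=4: res = 18+7 = 25
p=3,j=5: res = 25+8 = 33
p=4,j=0: res = 33+4 = 37
p=4,j=1: res = 37+5 = 42
p=4,j=2: res = 42+6 = 48
p=4,j=3: res = 48+7 = 55
p=4,j=4: res = 55+8 = 63
p=4,j=5: res = 63+9 = 72
p=4,j=6: res = 72+10 = 82
p=5,j=0: res = 82+5 = 87
p=5,j=1: res = 87+6 = 93
p=5,j=2: res = 93+7 = 100
p=5,j=3: res = 100+8 = 108
p=5,j=4: res = 108+9 = 117
p=5,j=5: res = 117+10 = 127
p=5,j=6: res = 127+11 = 138
p=5,j=7: res = 138+12 = 150

150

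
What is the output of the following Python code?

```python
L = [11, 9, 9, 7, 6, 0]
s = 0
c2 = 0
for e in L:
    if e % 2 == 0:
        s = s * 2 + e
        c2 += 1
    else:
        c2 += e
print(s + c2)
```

e=11: not even; c2=11
e=9: not even; c2=20
e=9: not even; c2=29
e=7: not even; c2=36
e=6: even, s = 0*2+6 = 6; c2=37
e=0: even, s = 6*2+0 = 12; c2=38
s+c2 = 12+38 = 50

50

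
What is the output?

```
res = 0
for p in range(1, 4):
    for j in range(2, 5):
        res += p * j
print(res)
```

54

p=1,j=2: res = 0+2 = 2
p=1,j=3: res = 2+3 = 5
p=1,j=4: res = 5+4 = 9
p=2,j=2: res = 9+4 = 13
p=2,j=3: res = 13+6 = 19
p=2,j=4: res = 19+8 = 27
p=3,j=2: res = 27+6 = 33
p=3,j=3: res = 33+9 = 42
p=3,j=4: res = 42+12 = 54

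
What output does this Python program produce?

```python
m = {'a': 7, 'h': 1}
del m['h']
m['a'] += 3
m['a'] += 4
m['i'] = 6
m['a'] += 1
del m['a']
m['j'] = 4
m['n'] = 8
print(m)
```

del 'h' → {'a': 7}
m['a'] = 7+3 = 10 → {'a': 10}
m['a'] = 10+4 = 14 → {'a': 14}
m['i'] = 6 → {'a': 14, 'i': 6}
m['a'] = 14+1 = 15 → {'a': 15, 'i': 6}
del 'a' → {'i': 6}
m['j'] = 4 → {'i': 6, 'j': 4}
m['n'] = 8 → {'i': 6, 'j': 4, 'n': 8}

{'i': 6, 'j': 4, 'n': 8}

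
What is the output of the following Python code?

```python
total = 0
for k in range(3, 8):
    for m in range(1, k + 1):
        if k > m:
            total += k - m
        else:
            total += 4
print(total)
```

k=3,m=1: 3>1, total = 0+2 = 2
k=3,m=2: 3>2, total = 2+1 = 3
k=3,m=3: not 3>3, total = 3+4 = 7
k=4,m=1: 4>1, total = 7+3 = 10
k=4,m=2: 4>2, total = 10+2 = 12
k=4,m=3: 4>3, total = 12+1 = 13
k=4,m=4: not 4>4, total = 13+4 = 17
k=5,m=1: 5>1, total = 17+4 = 21
k=5,m=2: 5>2, total = 21+3 = 24
k=5,m=3: 5>3, total = 24+2 = 26
k=5,m=4: 5>4, total = 26+1 = 27
k=5,m=5: not 5>5, total = 27+4 = 31
k=6,m=1: 6>1, total = 31+5 = 36
k=6,m=2: 6>2, total = 36+4 = 40
k=6,m=3: 6>3, total = 40+3 = 43
k=6,m=4: 6>4, total = 43+2 = 45
k=6,m=5: 6>5, total = 45+1 = 46
k=6,m=6: not 6>6, total = 46+4 = 50
k=7,m=1: 7>1, total = 50+6 = 56
k=7,m=2: 7>2, total = 56+5 = 61
k=7,m=3: 7>3, total = 61+4 = 65
k=7,m=4: 7>4, total = 65+3 = 68
k=7,m=5: 7>5, total = 68+2 = 70
k=7,m=6: 7>6, total = 70+1 = 71
k=7,m=7: not 7>7, total = 71+4 = 75

75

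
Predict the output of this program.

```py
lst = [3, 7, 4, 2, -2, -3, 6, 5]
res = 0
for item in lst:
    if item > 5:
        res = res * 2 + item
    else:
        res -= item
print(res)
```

1

item=3: not >5, res = 0-3 = -3
item=7: >5, res = (-3)*2+7 = 1
item=4: not >5, res = 1-4 = -3
item=2: not >5, res = (-3)-2 = -5
item=-2: not >5, res = (-5)-(-2) = -3
item=-3: not >5, res = (-3)-(-3) = 0
item=6: >5, res = 0*2+6 = 6
item=5: not >5, res = 6-5 = 1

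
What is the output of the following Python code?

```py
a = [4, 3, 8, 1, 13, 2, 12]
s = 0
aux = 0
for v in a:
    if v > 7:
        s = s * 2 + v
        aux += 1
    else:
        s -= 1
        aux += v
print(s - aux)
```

v=4: not >7, s = 0-1 = -1; aux=4
v=3: not >7, s = (-1)-1 = -2; aux=7
v=8: >7, s = (-2)*2+8 = 4; aux=8
v=1: not >7, s = 4-1 = 3; aux=9
v=13: >7, s = 3*2+13 = 19; aux=10
v=2: not >7, s = 19-1 = 18; aux=12
v=12: >7, s = 18*2+12 = 48; aux=13
s-aux = 48-13 = 35

35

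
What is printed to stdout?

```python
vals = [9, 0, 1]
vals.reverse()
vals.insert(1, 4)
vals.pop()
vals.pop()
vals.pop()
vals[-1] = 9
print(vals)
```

reverse → [1, 0, 9]
insert 4 at 1 → [1, 4, 0, 9]
pop() removes 9 → [1, 4, 0]
pop() removes 0 → [1, 4]
pop() removes 4 → [1]
vals[-1] = 9 → [9]

[9]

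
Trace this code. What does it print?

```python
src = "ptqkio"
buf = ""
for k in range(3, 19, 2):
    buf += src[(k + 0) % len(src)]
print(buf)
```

kotkotko

k=3: add src[3]='k' → 'k'
k=5: add src[5]='o' → 'ko'
k=7: add src[1]='t' → 'kot'
k=9: add src[3]='k' → 'kotk'
k=11: add src[5]='o' → 'kotko'
k=13: add src[1]='t' → 'kotkot'
k=15: add src[3]='k' → 'kotkotk'
k=17: add src[5]='o' → 'kotkotko'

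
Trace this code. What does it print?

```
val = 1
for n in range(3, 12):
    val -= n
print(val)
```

-62

n=3: val = 1-3 = -2
n=4: val = (-2)-4 = -6
n=5: val = (-6)-5 = -11
n=6: val = (-11)-6 = -17
n=7: val = (-17)-7 = -24
n=8: val = (-24)-8 = -32
n=9: val = (-32)-9 = -41
n=10: val = (-41)-10 = -51
n=11: val = (-51)-11 = -62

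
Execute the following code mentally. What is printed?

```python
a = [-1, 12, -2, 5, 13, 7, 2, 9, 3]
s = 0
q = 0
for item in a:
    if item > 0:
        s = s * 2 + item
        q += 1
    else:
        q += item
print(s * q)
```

item=-1: not >0; q=-1
item=12: >0, s = 0*2+12 = 12; q=0
item=-2: not >0; q=-2
item=5: >0, s = 12*2+5 = 29; q=-1
item=13: >0, s = 29*2+13 = 71; q=0
item=7: >0, s = 71*2+7 = 149; q=1
item=2: >0, s = 149*2+2 = 300; q=2
item=9: >0, s = 300*2+9 = 609; q=3
item=3: >0, s = 609*2+3 = 1221; q=4
s*q = 1221*4 = 4884

4884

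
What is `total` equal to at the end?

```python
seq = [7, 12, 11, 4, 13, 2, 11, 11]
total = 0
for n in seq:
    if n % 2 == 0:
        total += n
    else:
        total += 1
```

23

n=7: not even, total = 0+1 = 1
n=12: even, total = 1+12 = 13
n=11: not even, total = 13+1 = 14
n=4: even, total = 14+4 = 18
n=13: not even, total = 18+1 = 19
n=2: even, total = 19+2 = 21
n=11: not even, total = 21+1 = 22
n=11: not even, total = 22+1 = 23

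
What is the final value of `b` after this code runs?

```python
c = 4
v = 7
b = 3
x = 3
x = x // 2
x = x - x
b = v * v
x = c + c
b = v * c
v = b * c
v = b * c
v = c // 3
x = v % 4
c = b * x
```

28

x = 3//2 = 1
x = 1-1 = 0
b = 7*7 = 49
x = 4+4 = 8
b = 7*4 = 28
v = 28*4 = 112
v = 28*4 = 112
v = 4//3 = 1
x = 1%4 = 1
c = 28*1 = 28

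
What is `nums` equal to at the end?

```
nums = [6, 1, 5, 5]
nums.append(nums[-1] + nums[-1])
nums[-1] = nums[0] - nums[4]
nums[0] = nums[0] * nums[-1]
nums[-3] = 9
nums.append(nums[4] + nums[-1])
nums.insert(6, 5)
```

append nums[-1]+nums[-1] = 5+5 = 10 → [6, 1, 5, 5, 10]
nums[-1] = nums[0]-nums[4] = 6-10 = -4 → [6, 1, 5, 5, -4]
nums[0] = nums[0]*nums[-1] = 6*(-4) = -24 → [-24, 1, 5, 5, -4]
nums[-3] = 9 → [-24, 1, 9, 5, -4]
append nums[4]+nums[-1] = (-4)+(-4) = -8 → [-24, 1, 9, 5, -4, -8]
insert 5 at 6 → [-24, 1, 9, 5, -4, -8, 5]

[-24, 1, 9, 5, -4, -8, 5]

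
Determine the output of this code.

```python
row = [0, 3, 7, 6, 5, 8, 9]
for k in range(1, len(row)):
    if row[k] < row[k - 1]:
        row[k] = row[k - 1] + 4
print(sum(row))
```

78

k=1: 3>=0, unchanged → [0, 3, 7, 6, 5, 8, 9]
k=2: 7>=3, unchanged → [0, 3, 7, 6, 5, 8, 9]
k=3: 6<7, row[3] = 7+4 = 11 → [0, 3, 7, 11, 5, 8, 9]
k=4: 5<11, row[4] = 11+4 = 15 → [0, 3, 7, 11, 15, 8, 9]
k=5: 8<15, row[5] = 15+4 = 19 → [0, 3, 7, 11, 15, 19, 9]
k=6: 9<19, row[6] = 19+4 = 23 → [0, 3, 7, 11, 15, 19, 23]
sum = 78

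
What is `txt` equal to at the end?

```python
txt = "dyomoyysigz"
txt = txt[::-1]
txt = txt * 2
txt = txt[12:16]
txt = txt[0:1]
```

'g'

reverse → 'zgisyyomoyd'
repeat ×2 → 'zgisyyomoydzgisyyomoyd'
slice [12:16] → 'gisy'
slice [0:1] → 'g'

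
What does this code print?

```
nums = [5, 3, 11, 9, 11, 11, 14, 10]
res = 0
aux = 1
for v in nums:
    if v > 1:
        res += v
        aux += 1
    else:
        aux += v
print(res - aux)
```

v=5: >1, res = 0+5 = 5; aux=2
v=3: >1, res = 5+3 = 8; aux=3
v=11: >1, res = 8+11 = 19; aux=4
v=9: >1, res = 19+9 = 28; aux=5
v=11: >1, res = 28+11 = 39; aux=6
v=11: >1, res = 39+11 = 50; aux=7
v=14: >1, res = 50+14 = 64; aux=8
v=10: >1, res = 64+10 = 74; aux=9
res-aux = 74-9 = 65

65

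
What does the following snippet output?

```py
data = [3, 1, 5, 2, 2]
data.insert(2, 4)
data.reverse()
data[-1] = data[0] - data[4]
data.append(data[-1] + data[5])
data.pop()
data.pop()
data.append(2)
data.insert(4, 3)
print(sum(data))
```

19

insert 4 at 2 → [3, 1, 4, 5, 2, 2]
reverse → [2, 2, 5, 4, 1, 3]
data[-1] = data[0]-data[4] = 2-1 = 1 → [2, 2, 5, 4, 1, 1]
append data[-1]+data[5] = 1+1 = 2 → [2, 2, 5, 4, 1, 1, 2]
pop() removes 2 → [2, 2, 5, 4, 1, 1]
pop() removes 1 → [2, 2, 5, 4, 1]
append 2 → [2, 2, 5, 4, 1, 2]
insert 3 at 4 → [2, 2, 5, 4, 3, 1, 2]
sum = 19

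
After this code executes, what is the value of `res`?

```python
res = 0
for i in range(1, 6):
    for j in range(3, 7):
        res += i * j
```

270

i=1,j=3: res = 0+3 = 3
i=1,j=4: res = 3+4 = 7
i=1,j=5: res = 7+5 = 12
i=1,j=6: res = 12+6 = 18
i=2,j=3: res = 18+6 = 24
i=2,j=4: res = 24+8 = 32
i=2,j=5: res = 32+10 = 42
i=2,j=6: res = 42+12 = 54
i=3,j=3: res = 54+9 = 63
i=3,j=4: res = 63+12 = 75
i=3,j=5: res = 75+15 = 90
i=3,j=6: res = 90+18 = 108
i=4,j=3: res = 108+12 = 120
i=4,j=4: res = 120+16 = 136
i=4,j=5: res = 136+20 = 156
i=4,j=6: res = 156+24 = 180
i=5,j=3: res = 180+15 = 195
i=5,j=4: res = 195+20 = 215
i=5,j=5: res = 215+25 = 240
i=5,j=6: res = 240+30 = 270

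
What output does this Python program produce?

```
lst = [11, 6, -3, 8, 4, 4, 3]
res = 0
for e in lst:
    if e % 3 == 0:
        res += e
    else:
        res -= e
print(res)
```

-21

e=11: not %3==0, res = 0-11 = -11
e=6: %3==0, res = (-11)+6 = -5
e=-3: %3==0, res = (-5)+(-3) = -8
e=8: not %3==0, res = (-8)-8 = -16
e=4: not %3==0, res = (-16)-4 = -20
e=4: not %3==0, res = (-20)-4 = -24
e=3: %3==0, res = (-24)+3 = -21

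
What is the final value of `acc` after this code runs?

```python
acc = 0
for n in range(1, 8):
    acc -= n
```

-28

n=1: acc = 0-1 = -1
n=2: acc = (-1)-2 = -3
n=3: acc = (-3)-3 = -6
n=4: acc = (-6)-4 = -10
n=5: acc = (-10)-5 = -15
n=6: acc = (-15)-6 = -21
n=7: acc = (-21)-7 = -28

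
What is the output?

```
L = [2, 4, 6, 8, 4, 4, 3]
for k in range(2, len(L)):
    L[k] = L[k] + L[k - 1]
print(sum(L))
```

111

k=2: L[2] = 6+4 = 10 → [2, 4, 10, 8, 4, 4, 3]
k=3: L[3] = 8+10 = 18 → [2, 4, 10, 18, 4, 4, 3]
k=4: L[4] = 4+18 = 22 → [2, 4, 10, 18, 22, 4, 3]
k=5: L[5] = 4+22 = 26 → [2, 4, 10, 18, 22, 26, 3]
k=6: L[6] = 3+26 = 29 → [2, 4, 10, 18, 22, 26, 29]
sum = 111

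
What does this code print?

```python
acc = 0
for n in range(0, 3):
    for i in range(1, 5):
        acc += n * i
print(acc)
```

30

n=0,i=1: acc = 0+0 = 0
n=0,i=2: acc = 0+0 = 0
n=0,i=3: acc = 0+0 = 0
n=0,i=4: acc = 0+0 = 0
n=1,i=1: acc = 0+1 = 1
n=1,i=2: acc = 1+2 = 3
n=1,i=3: acc = 3+3 = 6
n=1,i=4: acc = 6+4 = 10
n=2,i=1: acc = 10+2 = 12
n=2,i=2: acc = 12+4 = 16
n=2,i=3: acc = 16+6 = 22
n=2,i=4: acc = 22+8 = 30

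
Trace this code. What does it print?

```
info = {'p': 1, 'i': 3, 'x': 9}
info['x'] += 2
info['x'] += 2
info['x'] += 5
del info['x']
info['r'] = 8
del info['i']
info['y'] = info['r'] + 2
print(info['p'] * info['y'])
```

info['x'] = 9+2 = 11 → {'p': 1, 'i': 3, 'x': 11}
info['x'] = 11+2 = 13 → {'p': 1, 'i': 3, 'x': 13}
info['x'] = 13+5 = 18 → {'p': 1, 'i': 3, 'x': 18}
del 'x' → {'p': 1, 'i': 3}
info['r'] = 8 → {'p': 1, 'i': 3, 'r': 8}
del 'i' → {'p': 1, 'r': 8}
info['y'] = info['r']+2 = 10 → {'p': 1, 'r': 8, 'y': 10}
info['p']*info['y'] = 1*10 = 10

10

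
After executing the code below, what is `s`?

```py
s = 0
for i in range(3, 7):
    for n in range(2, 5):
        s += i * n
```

i=3,n=2: s = 0+6 = 6
i=3,n=3: s = 6+9 = 15
i=3,n=4: s = 15+12 = 27
i=4,n=2: s = 27+8 = 35
i=4,n=3: s = 35+12 = 47
i=4,n=4: s = 47+16 = 63
i=5,n=2: s = 63+10 = 73
i=5,n=3: s = 73+15 = 88
i=5,n=4: s = 88+20 = 108
i=6,n=2: s = 108+12 = 120
i=6,n=3: s = 120+18 = 138
i=6,n=4: s = 138+24 = 162

162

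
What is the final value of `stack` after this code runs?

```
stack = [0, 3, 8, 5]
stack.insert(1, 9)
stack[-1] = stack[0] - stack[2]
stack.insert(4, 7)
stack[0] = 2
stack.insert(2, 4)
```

insert 9 at 1 → [0, 9, 3, 8, 5]
stack[-1] = stack[0]-stack[2] = 0-3 = -3 → [0, 9, 3, 8, -3]
insert 7 at 4 → [0, 9, 3, 8, 7, -3]
stack[0] = 2 → [2, 9, 3, 8, 7, -3]
insert 4 at 2 → [2, 9, 4, 3, 8, 7, -3]

[2, 9, 4, 3, 8, 7, -3]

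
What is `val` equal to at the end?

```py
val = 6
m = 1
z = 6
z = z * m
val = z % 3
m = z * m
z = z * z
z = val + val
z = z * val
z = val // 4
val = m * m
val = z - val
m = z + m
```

-36

z = 6*1 = 6
val = 6%3 = 0
m = 6*1 = 6
z = 6*6 = 36
z = 0+0 = 0
z = 0*0 = 0
z = 0//4 = 0
val = 6*6 = 36
val = 0-36 = -36
m = 0+6 = 6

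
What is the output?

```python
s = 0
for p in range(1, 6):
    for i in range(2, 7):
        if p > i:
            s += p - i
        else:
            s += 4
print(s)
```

p=1,i=2: not 1>2, s = 0+4 = 4
p=1,i=3: not 1>3, s = 4+4 = 8
p=1,i=4: not 1>4, s = 8+4 = 12
p=1,i=5: not 1>5, s = 12+4 = 16
p=1,i=6: not 1>6, s = 16+4 = 20
p=2,i=2: not 2>2, s = 20+4 = 24
p=2,i=3: not 2>3, s = 24+4 = 28
p=2,i=4: not 2>4, s = 28+4 = 32
p=2,i=5: not 2>5, s = 32+4 = 36
p=2,i=6: not 2>6, s = 36+4 = 40
p=3,i=2: 3>2, s = 40+1 = 41
p=3,i=3: not 3>3, s = 41+4 = 45
p=3,i=4: not 3>4, s = 45+4 = 49
p=3,i=5: not 3>5, s = 49+4 = 53
p=3,i=6: not 3>6, s = 53+4 = 57
p=4,i=2: 4>2, s = 57+2 = 59
p=4,i=3: 4>3, s = 59+1 = 60
p=4,i=4: not 4>4, s = 60+4 = 64
p=4,i=5: not 4>5, s = 64+4 = 68
p=4,i=6: not 4>6, s = 68+4 = 72
p=5,i=2: 5>2, s = 72+3 = 75
p=5,i=3: 5>3, s = 75+2 = 77
p=5,i=4: 5>4, s = 77+1 = 78
p=5,i=5: not 5>5, s = 78+4 = 82
p=5,i=6: not 5>6, s = 82+4 = 86

86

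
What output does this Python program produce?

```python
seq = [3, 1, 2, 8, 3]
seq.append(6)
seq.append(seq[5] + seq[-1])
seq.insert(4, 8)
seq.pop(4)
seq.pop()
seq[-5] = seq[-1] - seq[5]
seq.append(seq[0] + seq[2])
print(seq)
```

[3, 0, 2, 8, 3, 6, 5]

append 6 → [3, 1, 2, 8, 3, 6]
append seq[5]+seq[-1] = 6+6 = 12 → [3, 1, 2, 8, 3, 6, 12]
insert 8 at 4 → [3, 1, 2, 8, 8, 3, 6, 12]
pop(4) removes 8 → [3, 1, 2, 8, 3, 6, 12]
pop() removes 12 → [3, 1, 2, 8, 3, 6]
seq[-5] = seq[-1]-seq[5] = 6-6 = 0 → [3, 0, 2, 8, 3, 6]
append seq[0]+seq[2] = 3+2 = 5 → [3, 0, 2, 8, 3, 6, 5]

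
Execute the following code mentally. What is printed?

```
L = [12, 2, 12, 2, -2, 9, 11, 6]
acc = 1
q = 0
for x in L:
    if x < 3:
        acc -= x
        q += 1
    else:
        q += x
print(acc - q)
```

-54

x=12: not <3; q=12
x=2: <3, acc = 1-2 = -1; q=13
x=12: not <3; q=25
x=2: <3, acc = (-1)-2 = -3; q=26
x=-2: <3, acc = (-3)-(-2) = -1; q=27
x=9: not <3; q=36
x=11: not <3; q=47
x=6: not <3; q=53
acc-q = (-1)-53 = -54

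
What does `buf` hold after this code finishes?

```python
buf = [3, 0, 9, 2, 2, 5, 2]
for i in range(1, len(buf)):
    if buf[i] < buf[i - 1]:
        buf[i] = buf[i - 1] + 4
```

i=1: 0<3, buf[1] = 3+4 = 7 → [3, 7, 9, 2, 2, 5, 2]
i=2: 9>=7, unchanged → [3, 7, 9, 2, 2, 5, 2]
i=3: 2<9, buf[3] = 9+4 = 13 → [3, 7, 9, 13, 2, 5, 2]
i=4: 2<13, buf[4] = 13+4 = 17 → [3, 7, 9, 13, 17, 5, 2]
i=5: 5<17, buf[5] = 17+4 = 21 → [3, 7, 9, 13, 17, 21, 2]
i=6: 2<21, buf[6] = 21+4 = 25 → [3, 7, 9, 13, 17, 21, 25]

[3, 7, 9, 13, 17, 21, 25]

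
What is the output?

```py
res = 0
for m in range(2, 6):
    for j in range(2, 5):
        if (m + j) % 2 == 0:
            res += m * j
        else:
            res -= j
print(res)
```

42

m=2,j=2: even sum, res = 0+4 = 4
m=2,j=3: odd sum, res = 4-3 = 1
m=2,j=4: even sum, res = 1+8 = 9
m=3,j=2: odd sum, res = 9-2 = 7
m=3,j=3: even sum, res = 7+9 = 16
m=3,j=4: odd sum, res = 16-4 = 12
m=4,j=2: even sum, res = 12+8 = 20
m=4,j=3: odd sum, res = 20-3 = 17
m=4,j=4: even sum, res = 17+16 = 33
m=5,j=2: odd sum, res = 33-2 = 31
m=5,j=3: even sum, res = 31+15 = 46
m=5,j=4: odd sum, res = 46-4 = 42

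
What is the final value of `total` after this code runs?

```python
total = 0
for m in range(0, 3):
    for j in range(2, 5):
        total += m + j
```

36

m=0,j=2: total = 0+2 = 2
m=0,j=3: total = 2+3 = 5
m=0,j=4: total = 5+4 = 9
m=1,j=2: total = 9+3 = 12
m=1,j=3: total = 12+4 = 16
m=1,j=4: total = 16+5 = 21
m=2,j=2: total = 21+4 = 25
m=2,j=3: total = 25+5 = 30
m=2,j=4: total = 30+6 = 36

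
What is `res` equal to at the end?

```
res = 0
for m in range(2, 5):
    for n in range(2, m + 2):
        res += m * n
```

93

m=2,n=2: res = 0+4 = 4
m=2,n=3: res = 4+6 = 10
m=3,n=2: res = 10+6 = 16
m=3,n=3: res = 16+9 = 25
m=3,n=4: res = 25+12 = 37
m=4,n=2: res = 37+8 = 45
m=4,n=3: res = 45+12 = 57
m=4,n=4: res = 57+16 = 73
m=4,n=5: res = 73+20 = 93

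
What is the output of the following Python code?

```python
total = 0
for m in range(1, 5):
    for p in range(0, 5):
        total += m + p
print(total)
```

m=1,p=0: total = 0+1 = 1
m=1,p=1: total = 1+2 = 3
m=1,p=2: total = 3+3 = 6
m=1,p=3: total = 6+4 = 10
m=1,p=4: total = 10+5 = 15
m=2,p=0: total = 15+2 = 17
m=2,p=1: total = 17+3 = 20
m=2,p=2: total = 20+4 = 24
m=2,p=3: total = 24+5 = 29
m=2,p=4: total = 29+6 = 35
m=3,p=0: total = 35+3 = 38
m=3,p=1: total = 38+4 = 42
m=3,p=2: total = 42+5 = 47
m=3,p=3: total = 47+6 = 53
m=3,p=4: total = 53+7 = 60
m=4,p=0: total = 60+4 = 64
m=4,p=1: total = 64+5 = 69
m=4,p=2: total = 69+6 = 75
m=4,p=3: total = 75+7 = 82
m=4,p=4: total = 82+8 = 90

90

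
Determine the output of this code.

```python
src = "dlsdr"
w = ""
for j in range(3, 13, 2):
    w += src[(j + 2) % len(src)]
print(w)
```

j=3: add src[0]='d' → 'd'
j=5: add src[2]='s' → 'ds'
j=7: add src[4]='r' → 'dsr'
j=9: add src[1]='l' → 'dsrl'
j=11: add src[3]='d' → 'dsrld'

dsrld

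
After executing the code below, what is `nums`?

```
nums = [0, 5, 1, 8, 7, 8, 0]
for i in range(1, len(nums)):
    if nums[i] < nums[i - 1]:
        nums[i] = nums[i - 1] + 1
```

i=1: 5>=0, unchanged → [0, 5, 1, 8, 7, 8, 0]
i=2: 1<5, nums[2] = 5+1 = 6 → [0, 5, 6, 8, 7, 8, 0]
i=3: 8>=6, unchanged → [0, 5, 6, 8, 7, 8, 0]
i=4: 7<8, nums[4] = 8+1 = 9 → [0, 5, 6, 8, 9, 8, 0]
i=5: 8<9, nums[5] = 9+1 = 10 → [0, 5, 6, 8, 9, 10, 0]
i=6: 0<10, nums[6] = 10+1 = 11 → [0, 5, 6, 8, 9, 10, 11]

[0, 5, 6, 8, 9, 10, 11]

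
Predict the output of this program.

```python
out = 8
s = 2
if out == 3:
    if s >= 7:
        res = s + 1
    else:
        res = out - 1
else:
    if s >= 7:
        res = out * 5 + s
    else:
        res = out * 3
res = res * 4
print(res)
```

out=8, s=2
out == 3 is False; s >= 7 is False
→ res = out * 3 = 24
res = 24*4 = 96

96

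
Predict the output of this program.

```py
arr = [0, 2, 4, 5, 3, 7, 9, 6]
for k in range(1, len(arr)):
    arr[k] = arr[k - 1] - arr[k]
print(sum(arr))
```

-120

k=1: arr[1] = 0-2 = -2 → [0, -2, 4, 5, 3, 7, 9, 6]
k=2: arr[2] = (-2)-4 = -6 → [0, -2, -6, 5, 3, 7, 9, 6]
k=3: arr[3] = (-6)-5 = -11 → [0, -2, -6, -11, 3, 7, 9, 6]
k=4: arr[4] = (-11)-3 = -14 → [0, -2, -6, -11, -14, 7, 9, 6]
k=5: arr[5] = (-14)-7 = -21 → [0, -2, -6, -11, -14, -21, 9, 6]
k=6: arr[6] = (-21)-9 = -30 → [0, -2, -6, -11, -14, -21, -30, 6]
k=7: arr[7] = (-30)-6 = -36 → [0, -2, -6, -11, -14, -21, -30, -36]
sum = -120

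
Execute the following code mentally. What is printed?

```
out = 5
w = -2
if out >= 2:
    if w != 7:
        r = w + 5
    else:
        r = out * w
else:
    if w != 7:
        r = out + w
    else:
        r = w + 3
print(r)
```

out=5, w=-2
out >= 2 is True; w != 7 is True
→ r = w + 5 = 3

3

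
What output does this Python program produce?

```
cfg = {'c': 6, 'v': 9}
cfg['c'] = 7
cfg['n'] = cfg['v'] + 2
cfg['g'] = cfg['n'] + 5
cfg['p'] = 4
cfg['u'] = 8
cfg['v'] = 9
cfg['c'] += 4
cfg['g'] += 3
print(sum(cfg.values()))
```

62

cfg['c'] = 7 → {'c': 7, 'v': 9}
cfg['n'] = cfg['v']+2 = 11 → {'c': 7, 'v': 9, 'n': 11}
cfg['g'] = cfg['n']+5 = 16 → {'c': 7, 'v': 9, 'n': 11, 'g': 16}
cfg['p'] = 4 → {'c': 7, 'v': 9, 'n': 11, 'g': 16, 'p': 4}
cfg['u'] = 8 → {'c': 7, 'v': 9, 'n': 11, 'g': 16, 'p': 4, 'u': 8}
cfg['v'] = 9 → {'c': 7, 'v': 9, 'n': 11, 'g': 16, 'p': 4, 'u': 8}
cfg['c'] = 7+4 = 11 → {'c': 11, 'v': 9, 'n': 11, 'g': 16, 'p': 4, 'u': 8}
cfg['g'] = 16+3 = 19 → {'c': 11, 'v': 9, 'n': 11, 'g': 19, 'p': 4, 'u': 8}
sum of values = 62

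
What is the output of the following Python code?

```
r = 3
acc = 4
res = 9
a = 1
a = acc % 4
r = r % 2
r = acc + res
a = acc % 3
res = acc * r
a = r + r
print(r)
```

a = 4%4 = 0
r = 3%2 = 1
r = 4+9 = 13
a = 4%3 = 1
res = 4*13 = 52
a = 13+13 = 26

13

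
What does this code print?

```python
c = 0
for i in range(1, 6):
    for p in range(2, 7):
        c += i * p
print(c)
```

i=1,p=2: c = 0+2 = 2
i=1,p=3: c = 2+3 = 5
i=1,p=4: c = 5+4 = 9
i=1,p=5: c = 9+5 = 14
i=1,p=6: c = 14+6 = 20
i=2,p=2: c = 20+4 = 24
i=2,p=3: c = 24+6 = 30
i=2,p=4: c = 30+8 = 38
i=2,p=5: c = 38+10 = 48
i=2,p=6: c = 48+12 = 60
i=3,p=2: c = 60+6 = 66
i=3,p=3: c = 66+9 = 75
i=3,p=4: c = 75+12 = 87
i=3,p=5: c = 87+15 = 102
i=3,p=6: c = 102+18 = 120
i=4,p=2: c = 120+8 = 128
i=4,p=3: c = 128+12 = 140
i=4,p=4: c = 140+16 = 156
i=4,p=5: c = 156+20 = 176
i=4,p=6: c = 176+24 = 200
i=5,p=2: c = 200+10 = 210
i=5,p=3: c = 210+15 = 225
i=5,p=4: c = 225+20 = 245
i=5,p=5: c = 245+25 = 270
i=5,p=6: c = 270+30 = 300

300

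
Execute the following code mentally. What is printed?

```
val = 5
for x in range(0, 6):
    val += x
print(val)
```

20

x=0: val = 5+0 = 5
x=1: val = 5+1 = 6
x=2: val = 6+2 = 8
x=3: val = 8+3 = 11
x=4: val = 11+4 = 15
x=5: val = 15+5 = 20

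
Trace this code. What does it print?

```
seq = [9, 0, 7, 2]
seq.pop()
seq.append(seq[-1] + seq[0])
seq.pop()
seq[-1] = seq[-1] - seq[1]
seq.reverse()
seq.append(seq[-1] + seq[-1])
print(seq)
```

pop() removes 2 → [9, 0, 7]
append seq[-1]+seq[0] = 7+9 = 16 → [9, 0, 7, 16]
pop() removes 16 → [9, 0, 7]
seq[-1] = seq[-1]-seq[1] = 7-0 = 7 → [9, 0, 7]
reverse → [7, 0, 9]
append seq[-1]+seq[-1] = 9+9 = 18 → [7, 0, 9, 18]

[7, 0, 9, 18]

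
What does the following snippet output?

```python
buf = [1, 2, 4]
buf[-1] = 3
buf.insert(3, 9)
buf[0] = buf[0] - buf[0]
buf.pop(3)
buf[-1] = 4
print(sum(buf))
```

6

buf[-1] = 3 → [1, 2, 3]
insert 9 at 3 → [1, 2, 3, 9]
buf[0] = buf[0]-buf[0] = 1-1 = 0 → [0, 2, 3, 9]
pop(3) removes 9 → [0, 2, 3]
buf[-1] = 4 → [0, 2, 4]
sum = 6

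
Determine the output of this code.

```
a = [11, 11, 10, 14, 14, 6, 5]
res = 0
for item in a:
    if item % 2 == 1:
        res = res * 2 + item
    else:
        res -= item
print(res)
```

item=11: odd, res = 0*2+11 = 11
item=11: odd, res = 11*2+11 = 33
item=10: not odd, res = 33-10 = 23
item=14: not odd, res = 23-14 = 9
item=14: not odd, res = 9-14 = -5
item=6: not odd, res = (-5)-6 = -11
item=5: odd, res = (-11)*2+5 = -17

-17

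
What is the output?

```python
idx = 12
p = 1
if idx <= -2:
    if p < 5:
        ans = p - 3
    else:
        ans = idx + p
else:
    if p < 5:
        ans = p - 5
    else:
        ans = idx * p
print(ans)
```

idx=12, p=1
idx <= -2 is False; p < 5 is True
→ ans = p - 5 = -4

-4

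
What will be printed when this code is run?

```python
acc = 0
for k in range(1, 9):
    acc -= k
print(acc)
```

k=1: acc = 0-1 = -1
k=2: acc = (-1)-2 = -3
k=3: acc = (-3)-3 = -6
k=4: acc = (-6)-4 = -10
k=5: acc = (-10)-5 = -15
k=6: acc = (-15)-6 = -21
k=7: acc = (-21)-7 = -28
k=8: acc = (-28)-8 = -36

-36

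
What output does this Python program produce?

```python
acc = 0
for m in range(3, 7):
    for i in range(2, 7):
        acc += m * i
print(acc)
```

m=3,i=2: acc = 0+6 = 6
m=3,i=3: acc = 6+9 = 15
m=3,i=4: acc = 15+12 = 27
m=3,i=5: acc = 27+15 = 42
m=3,i=6: acc = 42+18 = 60
m=4,i=2: acc = 60+8 = 68
m=4,i=3: acc = 68+12 = 80
m=4,i=4: acc = 80+16 = 96
m=4,i=5: acc = 96+20 = 116
m=4,i=6: acc = 116+24 = 140
m=5,i=2: acc = 140+10 = 150
m=5,i=3: acc = 150+15 = 165
m=5,i=4: acc = 165+20 = 185
m=5,i=5: acc = 185+25 = 210
m=5,i=6: acc = 210+30 = 240
m=6,i=2: acc = 240+12 = 252
m=6,i=3: acc = 252+18 = 270
m=6,i=4: acc = 270+24 = 294
m=6,i=5: acc = 294+30 = 324
m=6,i=6: acc = 324+36 = 360

360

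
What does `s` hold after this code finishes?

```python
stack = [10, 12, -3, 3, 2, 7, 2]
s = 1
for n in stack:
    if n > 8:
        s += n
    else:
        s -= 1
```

18

n=10: >8, s = 1+10 = 11
n=12: >8, s = 11+12 = 23
n=-3: not >8, s = 23-1 = 22
n=3: not >8, s = 22-1 = 21
n=2: not >8, s = 21-1 = 20
n=7: not >8, s = 20-1 = 19
n=2: not >8, s = 19-1 = 18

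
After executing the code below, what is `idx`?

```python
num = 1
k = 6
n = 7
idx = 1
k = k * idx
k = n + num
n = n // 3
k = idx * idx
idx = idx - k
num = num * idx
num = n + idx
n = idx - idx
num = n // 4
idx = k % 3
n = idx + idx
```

k = 6*1 = 6
k = 7+1 = 8
n = 7//3 = 2
k = 1*1 = 1
idx = 1-1 = 0
num = 1*0 = 0
num = 2+0 = 2
n = 0-0 = 0
num = 0//4 = 0
idx = 1%3 = 1
n = 1+1 = 2

1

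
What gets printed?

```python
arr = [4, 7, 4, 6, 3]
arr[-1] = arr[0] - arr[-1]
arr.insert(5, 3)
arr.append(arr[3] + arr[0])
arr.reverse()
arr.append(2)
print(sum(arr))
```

arr[-1] = arr[0]-arr[-1] = 4-3 = 1 → [4, 7, 4, 6, 1]
insert 3 at 5 → [4, 7, 4, 6, 1, 3]
append arr[3]+arr[0] = 6+4 = 10 → [4, 7, 4, 6, 1, 3, 10]
reverse → [10, 3, 1, 6, 4, 7, 4]
append 2 → [10, 3, 1, 6, 4, 7, 4, 2]
sum = 37

37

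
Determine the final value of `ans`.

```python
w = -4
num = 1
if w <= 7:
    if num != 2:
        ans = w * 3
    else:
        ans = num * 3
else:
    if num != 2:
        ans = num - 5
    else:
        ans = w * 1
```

-12

w=-4, num=1
w <= 7 is True; num != 2 is True
→ ans = w * 3 = -12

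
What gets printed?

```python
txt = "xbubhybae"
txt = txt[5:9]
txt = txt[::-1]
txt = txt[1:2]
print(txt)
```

a

slice [5:9] → 'ybae'
reverse → 'eaby'
slice [1:2] → 'a'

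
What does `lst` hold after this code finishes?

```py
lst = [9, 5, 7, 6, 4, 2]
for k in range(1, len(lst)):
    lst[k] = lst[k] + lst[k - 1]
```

[9, 14, 21, 27, 31, 33]

k=1: lst[1] = 5+9 = 14 → [9, 14, 7, 6, 4, 2]
k=2: lst[2] = 7+14 = 21 → [9, 14, 21, 6, 4, 2]
k=3: lst[3] = 6+21 = 27 → [9, 14, 21, 27, 4, 2]
k=4: lst[4] = 4+27 = 31 → [9, 14, 21, 27, 31, 2]
k=5: lst[5] = 2+31 = 33 → [9, 14, 21, 27, 31, 33]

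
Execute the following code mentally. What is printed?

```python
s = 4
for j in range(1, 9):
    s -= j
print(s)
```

-32

j=1: s = 4-1 = 3
j=2: s = 3-2 = 1
j=3: s = 1-3 = -2
j=4: s = (-2)-4 = -6
j=5: s = (-6)-5 = -11
j=6: s = (-11)-6 = -17
j=7: s = (-17)-7 = -24
j=8: s = (-24)-8 = -32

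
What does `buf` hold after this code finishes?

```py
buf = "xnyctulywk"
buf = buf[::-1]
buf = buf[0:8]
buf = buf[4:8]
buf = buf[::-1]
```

reverse → 'kwylutcynx'
slice [0:8] → 'kwylutcy'
slice [4:8] → 'utcy'
reverse → 'yctu'

'yctu'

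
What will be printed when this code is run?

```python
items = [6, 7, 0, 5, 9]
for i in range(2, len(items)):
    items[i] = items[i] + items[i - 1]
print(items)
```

i=2: items[2] = 0+7 = 7 → [6, 7, 7, 5, 9]
i=3: items[3] = 5+7 = 12 → [6, 7, 7, 12, 9]
i=4: items[4] = 9+12 = 21 → [6, 7, 7, 12, 21]

[6, 7, 7, 12, 21]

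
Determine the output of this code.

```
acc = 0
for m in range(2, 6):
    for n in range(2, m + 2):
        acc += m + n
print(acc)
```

m=2,n=2: acc = 0+4 = 4
m=2,n=3: acc = 4+5 = 9
m=3,n=2: acc = 9+5 = 14
m=3,n=3: acc = 14+6 = 20
m=3,n=4: acc = 20+7 = 27
m=4,n=2: acc = 27+6 = 33
m=4,n=3: acc = 33+7 = 40
m=4,n=4: acc = 40+8 = 48
m=4,n=5: acc = 48+9 = 57
m=5,n=2: acc = 57+7 = 64
m=5,n=3: acc = 64+8 = 72
m=5,n=4: acc = 72+9 = 81
m=5,n=5: acc = 81+10 = 91
m=5,n=6: acc = 91+11 = 102

102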